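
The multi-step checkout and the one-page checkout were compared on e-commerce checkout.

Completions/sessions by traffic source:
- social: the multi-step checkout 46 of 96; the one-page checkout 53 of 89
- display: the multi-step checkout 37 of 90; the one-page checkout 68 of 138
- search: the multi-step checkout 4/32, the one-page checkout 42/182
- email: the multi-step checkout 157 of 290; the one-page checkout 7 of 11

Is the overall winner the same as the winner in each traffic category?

Social: the multi-step checkout 46/96 = 47.9%, the one-page checkout 53/89 = 59.6% → the one-page checkout
Display: the multi-step checkout 37/90 = 41.1%, the one-page checkout 68/138 = 49.3% → the one-page checkout
Search: the multi-step checkout 4/32 = 12.5%, the one-page checkout 42/182 = 23.1% → the one-page checkout
Email: the multi-step checkout 157/290 = 54.1%, the one-page checkout 7/11 = 63.6% → the one-page checkout
Overall: the multi-step checkout 244/508 = 48.0%, the one-page checkout 170/420 = 40.5% → the multi-step checkout
The one-page checkout wins each traffic group but the multi-step checkout wins overall — the comparison reverses. The one-page checkout's sessions skew toward search, which has a lower base rate.

No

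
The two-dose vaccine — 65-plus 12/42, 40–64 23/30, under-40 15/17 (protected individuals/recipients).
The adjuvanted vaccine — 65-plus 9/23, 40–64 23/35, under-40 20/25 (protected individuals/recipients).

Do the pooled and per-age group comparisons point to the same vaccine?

No

65-plus: the two-dose vaccine 12/42 = 28.6%, the adjuvanted vaccine 9/23 = 39.1% → the adjuvanted vaccine
40–64: the two-dose vaccine 23/30 = 76.7%, the adjuvanted vaccine 23/35 = 65.7% → the two-dose vaccine
Under-40: the two-dose vaccine 15/17 = 88.2%, the adjuvanted vaccine 20/25 = 80.0% → the two-dose vaccine
Overall: the two-dose vaccine 50/89 = 56.2%, the adjuvanted vaccine 52/83 = 62.7% → the adjuvanted vaccine
Neither sweeps: the two-dose vaccine wins 2 of 3 groups, the adjuvanted vaccine wins 1. The adjuvanted vaccine wins overall but not every group — no Simpson reversal.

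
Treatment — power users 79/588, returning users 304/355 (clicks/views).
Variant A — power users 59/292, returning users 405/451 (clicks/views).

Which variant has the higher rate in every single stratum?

Variant A

Power users: Treatment 79/588 = 13.4%, Variant A 59/292 = 20.2% → Variant A
Returning users: Treatment 304/355 = 85.6%, Variant A 405/451 = 89.8% → Variant A
Variant A has the higher rate in both groups.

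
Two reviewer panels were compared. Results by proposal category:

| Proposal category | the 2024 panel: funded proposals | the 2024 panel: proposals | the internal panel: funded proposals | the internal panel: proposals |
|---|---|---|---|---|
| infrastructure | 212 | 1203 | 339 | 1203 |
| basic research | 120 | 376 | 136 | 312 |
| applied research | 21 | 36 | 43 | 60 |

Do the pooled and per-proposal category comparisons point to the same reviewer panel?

Yes

Infrastructure: the 2024 panel 212/1203 = 17.6%, the internal panel 339/1203 = 28.2% → the internal panel
Basic research: the 2024 panel 120/376 = 31.9%, the internal panel 136/312 = 43.6% → the internal panel
Applied research: the 2024 panel 21/36 = 58.3%, the internal panel 43/60 = 71.7% → the internal panel
Overall: the 2024 panel 353/1615 = 21.9%, the internal panel 518/1575 = 32.9% → the internal panel
The internal panel wins overall and in every proposal group — no reversal.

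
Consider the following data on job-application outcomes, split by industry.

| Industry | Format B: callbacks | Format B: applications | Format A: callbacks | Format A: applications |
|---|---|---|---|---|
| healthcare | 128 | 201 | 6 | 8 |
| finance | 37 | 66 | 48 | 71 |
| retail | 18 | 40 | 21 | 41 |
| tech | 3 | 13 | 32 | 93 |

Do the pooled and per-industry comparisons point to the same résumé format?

Healthcare: Format B 128/201 = 63.7%, Format A 6/8 = 75.0% → Format A
Finance: Format B 37/66 = 56.1%, Format A 48/71 = 67.6% → Format A
Retail: Format B 18/40 = 45.0%, Format A 21/41 = 51.2% → Format A
Tech: Format B 3/13 = 23.1%, Format A 32/93 = 34.4% → Format A
Overall: Format B 186/320 = 58.1%, Format A 107/213 = 50.2% → Format B
Format A wins each industry group but Format B wins overall — the comparison reverses. Format A's applications skew toward tech, which has a lower base rate.

No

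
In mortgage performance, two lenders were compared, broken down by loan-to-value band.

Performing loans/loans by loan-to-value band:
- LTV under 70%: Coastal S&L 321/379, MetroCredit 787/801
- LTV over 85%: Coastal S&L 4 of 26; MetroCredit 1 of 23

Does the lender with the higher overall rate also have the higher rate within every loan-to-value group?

LTV under 70%: Coastal S&L 321/379 = 84.7%, MetroCredit 787/801 = 98.3% → MetroCredit
LTV over 85%: Coastal S&L 4/26 = 15.4%, MetroCredit 1/23 = 4.3% → Coastal S&L
Overall: Coastal S&L 325/405 = 80.2%, MetroCredit 788/824 = 95.6% → MetroCredit
Neither sweeps: Coastal S&L wins 1 of 2 groups, MetroCredit wins 1. MetroCredit wins overall but not every group — no Simpson reversal.

No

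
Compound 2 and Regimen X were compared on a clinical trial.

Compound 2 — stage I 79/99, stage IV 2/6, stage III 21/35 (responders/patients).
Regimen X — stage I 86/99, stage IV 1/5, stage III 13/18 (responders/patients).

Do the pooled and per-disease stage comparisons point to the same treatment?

Stage I: Compound 2 79/99 = 79.8%, Regimen X 86/99 = 86.9% → Regimen X
Stage IV: Compound 2 2/6 = 33.3%, Regimen X 1/5 = 20.0% → Compound 2
Stage III: Compound 2 21/35 = 60.0%, Regimen X 13/18 = 72.2% → Regimen X
Overall: Compound 2 102/140 = 72.9%, Regimen X 100/122 = 82.0% → Regimen X
Neither sweeps: Compound 2 wins 1 of 3 groups, Regimen X wins 2. Regimen X wins overall but not every group — no Simpson reversal.

No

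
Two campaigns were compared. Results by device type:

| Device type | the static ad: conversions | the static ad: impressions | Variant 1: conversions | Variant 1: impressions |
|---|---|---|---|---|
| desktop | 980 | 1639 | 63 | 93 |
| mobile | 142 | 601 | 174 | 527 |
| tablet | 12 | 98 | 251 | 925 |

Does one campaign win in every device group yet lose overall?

Desktop: the static ad 980/1639 = 59.8%, Variant 1 63/93 = 67.7% → Variant 1
Mobile: the static ad 142/601 = 23.6%, Variant 1 174/527 = 33.0% → Variant 1
Tablet: the static ad 12/98 = 12.2%, Variant 1 251/925 = 27.1% → Variant 1
Overall: the static ad 1134/2338 = 48.5%, Variant 1 488/1545 = 31.6% → the static ad
Variant 1 wins each device group but the static ad wins overall — the comparison reverses. Variant 1's impressions skew toward tablet, which has a lower base rate.

Yes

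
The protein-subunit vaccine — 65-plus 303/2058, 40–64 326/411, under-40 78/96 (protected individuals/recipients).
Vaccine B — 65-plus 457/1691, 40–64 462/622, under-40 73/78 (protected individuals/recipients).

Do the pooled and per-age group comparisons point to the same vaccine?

65-plus: the protein-subunit vaccine 303/2058 = 14.7%, Vaccine B 457/1691 = 27.0% → Vaccine B
40–64: the protein-subunit vaccine 326/411 = 79.3%, Vaccine B 462/622 = 74.3% → the protein-subunit vaccine
Under-40: the protein-subunit vaccine 78/96 = 81.2%, Vaccine B 73/78 = 93.6% → Vaccine B
Overall: the protein-subunit vaccine 707/2565 = 27.6%, Vaccine B 992/2391 = 41.5% → Vaccine B
Neither sweeps: the protein-subunit vaccine wins 1 of 3 groups, Vaccine B wins 2. Vaccine B wins overall but not every group — no Simpson reversal.

No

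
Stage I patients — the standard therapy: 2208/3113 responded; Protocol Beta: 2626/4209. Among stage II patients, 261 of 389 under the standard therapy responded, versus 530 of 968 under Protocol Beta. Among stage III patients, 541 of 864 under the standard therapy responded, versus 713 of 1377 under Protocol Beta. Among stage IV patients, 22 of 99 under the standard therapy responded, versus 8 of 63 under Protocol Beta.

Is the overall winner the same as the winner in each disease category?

Yes

Stage I: the standard therapy 2208/3113 = 70.9%, Protocol Beta 2626/4209 = 62.4% → the standard therapy
Stage II: the standard therapy 261/389 = 67.1%, Protocol Beta 530/968 = 54.8% → the standard therapy
Stage III: the standard therapy 541/864 = 62.6%, Protocol Beta 713/1377 = 51.8% → the standard therapy
Stage IV: the standard therapy 22/99 = 22.2%, Protocol Beta 8/63 = 12.7% → the standard therapy
Overall: the standard therapy 3032/4465 = 67.9%, Protocol Beta 3877/6617 = 58.6% → the standard therapy
The standard therapy wins overall and in every disease group — no reversal.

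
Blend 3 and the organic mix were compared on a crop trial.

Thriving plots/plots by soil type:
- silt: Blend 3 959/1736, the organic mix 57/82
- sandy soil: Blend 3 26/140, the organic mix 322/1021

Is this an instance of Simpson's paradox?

Silt: Blend 3 959/1736 = 55.2%, the organic mix 57/82 = 69.5% → the organic mix
Sandy soil: Blend 3 26/140 = 18.6%, the organic mix 322/1021 = 31.5% → the organic mix
Overall: Blend 3 985/1876 = 52.5%, the organic mix 379/1103 = 34.4% → Blend 3
The organic mix wins each soil group but Blend 3 wins overall — the comparison reverses. The organic mix's plots skew toward sandy soil, which has a lower base rate.

Yes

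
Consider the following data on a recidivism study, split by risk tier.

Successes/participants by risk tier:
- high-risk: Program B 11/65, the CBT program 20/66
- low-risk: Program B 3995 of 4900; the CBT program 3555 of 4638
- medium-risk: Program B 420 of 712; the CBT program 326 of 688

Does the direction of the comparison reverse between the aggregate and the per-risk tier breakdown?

High-risk: Program B 11/65 = 16.9%, the CBT program 20/66 = 30.3% → the CBT program
Low-risk: Program B 3995/4900 = 81.5%, the CBT program 3555/4638 = 76.6% → Program B
Medium-risk: Program B 420/712 = 59.0%, the CBT program 326/688 = 47.4% → Program B
Overall: Program B 4426/5677 = 78.0%, the CBT program 3901/5392 = 72.3% → Program B
Neither sweeps: Program B wins 2 of 3 groups, the CBT program wins 1. Program B wins overall but not every group — no Simpson reversal.

No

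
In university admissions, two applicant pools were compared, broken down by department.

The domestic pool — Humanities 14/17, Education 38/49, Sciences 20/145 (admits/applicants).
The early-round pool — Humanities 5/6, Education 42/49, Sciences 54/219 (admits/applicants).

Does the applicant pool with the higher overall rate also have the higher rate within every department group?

Yes

Humanities: the domestic pool 14/17 = 82.4%, the early-round pool 5/6 = 83.3% → the early-round pool
Education: the domestic pool 38/49 = 77.6%, the early-round pool 42/49 = 85.7% → the early-round pool
Sciences: the domestic pool 20/145 = 13.8%, the early-round pool 54/219 = 24.7% → the early-round pool
Overall: the domestic pool 72/211 = 34.1%, the early-round pool 101/274 = 36.9% → the early-round pool
The early-round pool wins overall and in every department group — no reversal.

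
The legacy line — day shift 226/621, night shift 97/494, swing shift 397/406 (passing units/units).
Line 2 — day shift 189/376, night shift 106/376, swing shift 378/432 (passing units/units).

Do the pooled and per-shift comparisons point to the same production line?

No

Day shift: the legacy line 226/621 = 36.4%, Line 2 189/376 = 50.3% → Line 2
Night shift: the legacy line 97/494 = 19.6%, Line 2 106/376 = 28.2% → Line 2
Swing shift: the legacy line 397/406 = 97.8%, Line 2 378/432 = 87.5% → the legacy line
Overall: the legacy line 720/1521 = 47.3%, Line 2 673/1184 = 56.8% → Line 2
Neither sweeps: the legacy line wins 1 of 3 groups, Line 2 wins 2. Line 2 wins overall but not every group — no Simpson reversal.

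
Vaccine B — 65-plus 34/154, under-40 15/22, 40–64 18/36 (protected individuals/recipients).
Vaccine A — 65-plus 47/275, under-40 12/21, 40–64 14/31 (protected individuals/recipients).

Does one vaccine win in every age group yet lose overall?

65-plus: Vaccine B 34/154 = 22.1%, Vaccine A 47/275 = 17.1% → Vaccine B
Under-40: Vaccine B 15/22 = 68.2%, Vaccine A 12/21 = 57.1% → Vaccine B
40–64: Vaccine B 18/36 = 50.0%, Vaccine A 14/31 = 45.2% → Vaccine B
Overall: Vaccine B 67/212 = 31.6%, Vaccine A 73/327 = 22.3% → Vaccine B
Vaccine B wins overall and in every age group — no reversal.

No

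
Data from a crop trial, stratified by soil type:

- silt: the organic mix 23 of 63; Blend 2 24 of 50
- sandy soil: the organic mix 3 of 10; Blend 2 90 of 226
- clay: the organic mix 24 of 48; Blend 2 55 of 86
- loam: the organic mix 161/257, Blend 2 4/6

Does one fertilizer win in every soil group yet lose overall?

Yes

Silt: the organic mix 23/63 = 36.5%, Blend 2 24/50 = 48.0% → Blend 2
Sandy soil: the organic mix 3/10 = 30.0%, Blend 2 90/226 = 39.8% → Blend 2
Clay: the organic mix 24/48 = 50.0%, Blend 2 55/86 = 64.0% → Blend 2
Loam: the organic mix 161/257 = 62.6%, Blend 2 4/6 = 66.7% → Blend 2
Overall: the organic mix 211/378 = 55.8%, Blend 2 173/368 = 47.0% → the organic mix
Blend 2 wins each soil group but the organic mix wins overall — the comparison reverses. Blend 2's plots skew toward sandy soil, which has a lower base rate.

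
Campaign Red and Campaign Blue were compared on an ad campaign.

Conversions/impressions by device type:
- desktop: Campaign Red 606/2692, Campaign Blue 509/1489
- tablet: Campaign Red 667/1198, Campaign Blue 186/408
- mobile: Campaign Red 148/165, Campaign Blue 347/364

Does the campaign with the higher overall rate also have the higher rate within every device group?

No

Desktop: Campaign Red 606/2692 = 22.5%, Campaign Blue 509/1489 = 34.2% → Campaign Blue
Tablet: Campaign Red 667/1198 = 55.7%, Campaign Blue 186/408 = 45.6% → Campaign Red
Mobile: Campaign Red 148/165 = 89.7%, Campaign Blue 347/364 = 95.3% → Campaign Blue
Overall: Campaign Red 1421/4055 = 35.0%, Campaign Blue 1042/2261 = 46.1% → Campaign Blue
Neither sweeps: Campaign Red wins 1 of 3 groups, Campaign Blue wins 2. Campaign Blue wins overall but not every group — no Simpson reversal.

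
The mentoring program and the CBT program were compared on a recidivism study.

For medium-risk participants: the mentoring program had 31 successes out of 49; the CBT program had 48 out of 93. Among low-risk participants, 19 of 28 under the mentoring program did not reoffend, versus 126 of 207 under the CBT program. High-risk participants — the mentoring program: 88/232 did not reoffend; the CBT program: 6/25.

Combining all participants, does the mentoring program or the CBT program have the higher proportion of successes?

Medium-risk: the mentoring program 31/49 = 63.3%, the CBT program 48/93 = 51.6% → the mentoring program
Low-risk: the mentoring program 19/28 = 67.9%, the CBT program 126/207 = 60.9% → the mentoring program
High-risk: the mentoring program 88/232 = 37.9%, the CBT program 6/25 = 24.0% → the mentoring program
Overall: the mentoring program 138/309 = 44.7%, the CBT program 180/325 = 55.4% → the CBT program
(The mentoring program wins every risk group but the CBT program wins overall — the mentoring program's participants skew toward the low-rate high-risk group.)

the CBT program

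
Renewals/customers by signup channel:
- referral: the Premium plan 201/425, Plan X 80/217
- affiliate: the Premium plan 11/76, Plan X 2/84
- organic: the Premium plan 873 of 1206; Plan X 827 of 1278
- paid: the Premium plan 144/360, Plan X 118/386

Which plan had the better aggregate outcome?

Referral: the Premium plan 201/425 = 47.3%, Plan X 80/217 = 36.9% → the Premium plan
Affiliate: the Premium plan 11/76 = 14.5%, Plan X 2/84 = 2.4% → the Premium plan
Organic: the Premium plan 873/1206 = 72.4%, Plan X 827/1278 = 64.7% → the Premium plan
Paid: the Premium plan 144/360 = 40.0%, Plan X 118/386 = 30.6% → the Premium plan
Overall: the Premium plan 1229/2067 = 59.5%, Plan X 1027/1965 = 52.3% → the Premium plan

the Premium plan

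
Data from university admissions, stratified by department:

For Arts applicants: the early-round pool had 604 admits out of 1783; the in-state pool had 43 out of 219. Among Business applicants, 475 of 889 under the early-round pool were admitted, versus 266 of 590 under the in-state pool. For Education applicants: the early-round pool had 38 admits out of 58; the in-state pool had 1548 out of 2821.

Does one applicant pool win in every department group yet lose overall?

Yes

Arts: the early-round pool 604/1783 = 33.9%, the in-state pool 43/219 = 19.6% → the early-round pool
Business: the early-round pool 475/889 = 53.4%, the in-state pool 266/590 = 45.1% → the early-round pool
Education: the early-round pool 38/58 = 65.5%, the in-state pool 1548/2821 = 54.9% → the early-round pool
Overall: the early-round pool 1117/2730 = 40.9%, the in-state pool 1857/3630 = 51.2% → the in-state pool
The early-round pool wins each department group but the in-state pool wins overall — the comparison reverses. The early-round pool's applicants skew toward Arts, which has a lower base rate.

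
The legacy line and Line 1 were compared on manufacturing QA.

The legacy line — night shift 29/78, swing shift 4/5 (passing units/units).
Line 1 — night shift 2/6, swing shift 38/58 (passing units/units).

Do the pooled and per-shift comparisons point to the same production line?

No

Night shift: the legacy line 29/78 = 37.2%, Line 1 2/6 = 33.3% → the legacy line
Swing shift: the legacy line 4/5 = 80.0%, Line 1 38/58 = 65.5% → the legacy line
Overall: the legacy line 33/83 = 39.8%, Line 1 40/64 = 62.5% → Line 1
The legacy line wins each shift group but Line 1 wins overall — the comparison reverses. The legacy line's units skew toward night shift, which has a lower base rate.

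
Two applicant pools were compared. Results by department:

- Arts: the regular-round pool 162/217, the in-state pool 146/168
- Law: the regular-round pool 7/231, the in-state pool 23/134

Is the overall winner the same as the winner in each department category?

Yes

Arts: the regular-round pool 162/217 = 74.7%, the in-state pool 146/168 = 86.9% → the in-state pool
Law: the regular-round pool 7/231 = 3.0%, the in-state pool 23/134 = 17.2% → the in-state pool
Overall: the regular-round pool 169/448 = 37.7%, the in-state pool 169/302 = 56.0% → the in-state pool
The in-state pool wins overall and in every department group — no reversal.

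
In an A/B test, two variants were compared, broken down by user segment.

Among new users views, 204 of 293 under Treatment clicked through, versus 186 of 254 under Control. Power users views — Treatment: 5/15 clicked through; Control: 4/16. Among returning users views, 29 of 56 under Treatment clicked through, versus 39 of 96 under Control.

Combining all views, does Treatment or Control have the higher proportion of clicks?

New users: Treatment 204/293 = 69.6%, Control 186/254 = 73.2% → Control
Power users: Treatment 5/15 = 33.3%, Control 4/16 = 25.0% → Treatment
Returning users: Treatment 29/56 = 51.8%, Control 39/96 = 40.6% → Treatment
Overall: Treatment 238/364 = 65.4%, Control 229/366 = 62.6% → Treatment
(Neither sweeps every user group, but Treatment has the higher pooled rate.)

Treatment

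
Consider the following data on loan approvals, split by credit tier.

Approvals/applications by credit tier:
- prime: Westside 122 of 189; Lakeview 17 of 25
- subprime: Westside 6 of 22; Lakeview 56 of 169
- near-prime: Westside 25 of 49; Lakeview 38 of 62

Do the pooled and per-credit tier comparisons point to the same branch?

No

Prime: Westside 122/189 = 64.6%, Lakeview 17/25 = 68.0% → Lakeview
Subprime: Westside 6/22 = 27.3%, Lakeview 56/169 = 33.1% → Lakeview
Near-prime: Westside 25/49 = 51.0%, Lakeview 38/62 = 61.3% → Lakeview
Overall: Westside 153/260 = 58.8%, Lakeview 111/256 = 43.4% → Westside
Lakeview wins each credit group but Westside wins overall — the comparison reverses. Lakeview's applications skew toward subprime, which has a lower base rate.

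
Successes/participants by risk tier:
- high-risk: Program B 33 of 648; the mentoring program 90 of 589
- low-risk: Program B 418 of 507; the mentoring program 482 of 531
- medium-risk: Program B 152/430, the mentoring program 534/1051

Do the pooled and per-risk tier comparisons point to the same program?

High-risk: Program B 33/648 = 5.1%, the mentoring program 90/589 = 15.3% → the mentoring program
Low-risk: Program B 418/507 = 82.4%, the mentoring program 482/531 = 90.8% → the mentoring program
Medium-risk: Program B 152/430 = 35.3%, the mentoring program 534/1051 = 50.8% → the mentoring program
Overall: Program B 603/1585 = 38.0%, the mentoring program 1106/2171 = 50.9% → the mentoring program
The mentoring program wins overall and in every risk group — no reversal.

Yes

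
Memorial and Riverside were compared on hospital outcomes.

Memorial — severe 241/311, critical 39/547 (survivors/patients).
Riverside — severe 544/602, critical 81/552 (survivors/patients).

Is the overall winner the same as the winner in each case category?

Severe: Memorial 241/311 = 77.5%, Riverside 544/602 = 90.4% → Riverside
Critical: Memorial 39/547 = 7.1%, Riverside 81/552 = 14.7% → Riverside
Overall: Memorial 280/858 = 32.6%, Riverside 625/1154 = 54.2% → Riverside
Riverside wins overall and in every case group — no reversal.

Yes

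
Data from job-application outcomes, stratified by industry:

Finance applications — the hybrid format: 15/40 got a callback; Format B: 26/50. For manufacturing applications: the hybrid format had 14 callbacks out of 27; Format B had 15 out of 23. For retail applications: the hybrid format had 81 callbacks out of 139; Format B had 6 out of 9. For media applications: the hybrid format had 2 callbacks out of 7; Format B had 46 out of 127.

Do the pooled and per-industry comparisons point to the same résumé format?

No

Finance: the hybrid format 15/40 = 37.5%, Format B 26/50 = 52.0% → Format B
Manufacturing: the hybrid format 14/27 = 51.9%, Format B 15/23 = 65.2% → Format B
Retail: the hybrid format 81/139 = 58.3%, Format B 6/9 = 66.7% → Format B
Media: the hybrid format 2/7 = 28.6%, Format B 46/127 = 36.2% → Format B
Overall: the hybrid format 112/213 = 52.6%, Format B 93/209 = 44.5% → the hybrid format
Format B wins each industry group but the hybrid format wins overall — the comparison reverses. Format B's applications skew toward media, which has a lower base rate.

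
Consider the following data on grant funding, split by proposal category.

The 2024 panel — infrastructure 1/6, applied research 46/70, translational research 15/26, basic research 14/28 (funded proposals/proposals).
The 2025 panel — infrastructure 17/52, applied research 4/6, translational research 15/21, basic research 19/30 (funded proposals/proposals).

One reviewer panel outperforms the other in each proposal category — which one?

the 2025 panel

Infrastructure: the 2024 panel 1/6 = 16.7%, the 2025 panel 17/52 = 32.7% → the 2025 panel
Applied research: the 2024 panel 46/70 = 65.7%, the 2025 panel 4/6 = 66.7% → the 2025 panel
Translational research: the 2024 panel 15/26 = 57.7%, the 2025 panel 15/21 = 71.4% → the 2025 panel
Basic research: the 2024 panel 14/28 = 50.0%, the 2025 panel 19/30 = 63.3% → the 2025 panel
The 2025 panel has the higher rate in all 4 groups.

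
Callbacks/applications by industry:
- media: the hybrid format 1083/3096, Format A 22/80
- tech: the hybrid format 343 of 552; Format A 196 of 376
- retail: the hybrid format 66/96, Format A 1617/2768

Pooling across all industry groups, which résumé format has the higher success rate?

Media: the hybrid format 1083/3096 = 35.0%, Format A 22/80 = 27.5% → the hybrid format
Tech: the hybrid format 343/552 = 62.1%, Format A 196/376 = 52.1% → the hybrid format
Retail: the hybrid format 66/96 = 68.8%, Format A 1617/2768 = 58.4% → the hybrid format
Overall: the hybrid format 1492/3744 = 39.9%, Format A 1835/3224 = 56.9% → Format A
(The hybrid format wins every industry group but Format A wins overall — the hybrid format's applications skew toward the low-rate media group.)

Format A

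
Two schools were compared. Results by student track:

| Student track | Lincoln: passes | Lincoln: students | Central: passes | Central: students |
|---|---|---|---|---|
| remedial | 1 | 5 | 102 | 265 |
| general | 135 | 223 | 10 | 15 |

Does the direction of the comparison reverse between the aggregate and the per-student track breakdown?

Remedial: Lincoln 1/5 = 20.0%, Central 102/265 = 38.5% → Central
General: Lincoln 135/223 = 60.5%, Central 10/15 = 66.7% → Central
Overall: Lincoln 136/228 = 59.6%, Central 112/280 = 40.0% → Lincoln
Central wins each student group but Lincoln wins overall — the comparison reverses. Central's students skew toward remedial, which has a lower base rate.

Yes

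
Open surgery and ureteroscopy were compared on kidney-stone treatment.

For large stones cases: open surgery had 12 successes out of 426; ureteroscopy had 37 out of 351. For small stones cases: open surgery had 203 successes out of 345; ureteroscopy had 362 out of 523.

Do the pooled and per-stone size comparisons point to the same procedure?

Large stones: open surgery 12/426 = 2.8%, ureteroscopy 37/351 = 10.5% → ureteroscopy
Small stones: open surgery 203/345 = 58.8%, ureteroscopy 362/523 = 69.2% → ureteroscopy
Overall: open surgery 215/771 = 27.9%, ureteroscopy 399/874 = 45.7% → ureteroscopy
Ureteroscopy wins overall and in every stone group — no reversal.

Yes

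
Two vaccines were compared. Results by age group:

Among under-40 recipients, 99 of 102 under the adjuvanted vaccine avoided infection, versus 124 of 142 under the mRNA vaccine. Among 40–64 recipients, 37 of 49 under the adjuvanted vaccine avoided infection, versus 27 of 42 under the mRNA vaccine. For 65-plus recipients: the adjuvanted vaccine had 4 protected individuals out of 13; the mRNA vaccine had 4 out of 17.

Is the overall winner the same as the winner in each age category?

Yes

Under-40: the adjuvanted vaccine 99/102 = 97.1%, the mRNA vaccine 124/142 = 87.3% → the adjuvanted vaccine
40–64: the adjuvanted vaccine 37/49 = 75.5%, the mRNA vaccine 27/42 = 64.3% → the adjuvanted vaccine
65-plus: the adjuvanted vaccine 4/13 = 30.8%, the mRNA vaccine 4/17 = 23.5% → the adjuvanted vaccine
Overall: the adjuvanted vaccine 140/164 = 85.4%, the mRNA vaccine 155/201 = 77.1% → the adjuvanted vaccine
The adjuvanted vaccine wins overall and in every age group — no reversal.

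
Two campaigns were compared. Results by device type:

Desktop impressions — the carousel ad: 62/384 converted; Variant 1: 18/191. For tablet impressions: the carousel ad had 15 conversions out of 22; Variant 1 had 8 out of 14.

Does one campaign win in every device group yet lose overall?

Desktop: the carousel ad 62/384 = 16.1%, Variant 1 18/191 = 9.4% → the carousel ad
Tablet: the carousel ad 15/22 = 68.2%, Variant 1 8/14 = 57.1% → the carousel ad
Overall: the carousel ad 77/406 = 19.0%, Variant 1 26/205 = 12.7% → the carousel ad
The carousel ad wins overall and in every device group — no reversal.

No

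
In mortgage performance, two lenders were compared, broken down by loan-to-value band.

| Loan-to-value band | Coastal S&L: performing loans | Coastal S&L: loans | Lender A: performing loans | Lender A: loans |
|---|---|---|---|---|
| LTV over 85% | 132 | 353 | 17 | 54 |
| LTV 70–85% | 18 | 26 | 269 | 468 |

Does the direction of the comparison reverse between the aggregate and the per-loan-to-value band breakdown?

LTV over 85%: Coastal S&L 132/353 = 37.4%, Lender A 17/54 = 31.5% → Coastal S&L
LTV 70–85%: Coastal S&L 18/26 = 69.2%, Lender A 269/468 = 57.5% → Coastal S&L
Overall: Coastal S&L 150/379 = 39.6%, Lender A 286/522 = 54.8% → Lender A
Coastal S&L wins each loan-to-value group but Lender A wins overall — the comparison reverses. Coastal S&L's loans skew toward LTV over 85%, which has a lower base rate.

Yes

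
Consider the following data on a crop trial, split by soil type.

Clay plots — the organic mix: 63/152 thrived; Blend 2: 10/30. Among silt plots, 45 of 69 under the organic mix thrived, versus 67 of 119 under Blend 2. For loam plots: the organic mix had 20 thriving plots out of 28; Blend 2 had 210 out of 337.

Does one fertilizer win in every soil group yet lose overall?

Yes

Clay: the organic mix 63/152 = 41.4%, Blend 2 10/30 = 33.3% → the organic mix
Silt: the organic mix 45/69 = 65.2%, Blend 2 67/119 = 56.3% → the organic mix
Loam: the organic mix 20/28 = 71.4%, Blend 2 210/337 = 62.3% → the organic mix
Overall: the organic mix 128/249 = 51.4%, Blend 2 287/486 = 59.1% → Blend 2
The organic mix wins each soil group but Blend 2 wins overall — the comparison reverses. The organic mix's plots skew toward clay, which has a lower base rate.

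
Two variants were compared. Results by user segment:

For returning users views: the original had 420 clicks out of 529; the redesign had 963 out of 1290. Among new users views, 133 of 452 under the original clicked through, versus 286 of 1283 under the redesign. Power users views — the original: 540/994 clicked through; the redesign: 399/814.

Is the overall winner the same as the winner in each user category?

Yes

Returning users: the original 420/529 = 79.4%, the redesign 963/1290 = 74.7% → the original
New users: the original 133/452 = 29.4%, the redesign 286/1283 = 22.3% → the original
Power users: the original 540/994 = 54.3%, the redesign 399/814 = 49.0% → the original
Overall: the original 1093/1975 = 55.3%, the redesign 1648/3387 = 48.7% → the original
The original wins overall and in every user group — no reversal.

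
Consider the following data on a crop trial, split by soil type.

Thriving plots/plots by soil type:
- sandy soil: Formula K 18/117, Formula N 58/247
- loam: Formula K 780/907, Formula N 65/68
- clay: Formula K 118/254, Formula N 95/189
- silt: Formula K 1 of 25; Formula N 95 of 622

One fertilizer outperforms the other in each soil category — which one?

Sandy soil: Formula K 18/117 = 15.4%, Formula N 58/247 = 23.5% → Formula N
Loam: Formula K 780/907 = 86.0%, Formula N 65/68 = 95.6% → Formula N
Clay: Formula K 118/254 = 46.5%, Formula N 95/189 = 50.3% → Formula N
Silt: Formula K 1/25 = 4.0%, Formula N 95/622 = 15.3% → Formula N
Formula N has the higher rate in all 4 groups.

Formula N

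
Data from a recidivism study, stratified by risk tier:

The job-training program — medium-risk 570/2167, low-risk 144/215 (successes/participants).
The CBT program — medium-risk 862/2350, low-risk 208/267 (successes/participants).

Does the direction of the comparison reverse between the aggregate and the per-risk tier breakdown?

No

Medium-risk: the job-training program 570/2167 = 26.3%, the CBT program 862/2350 = 36.7% → the CBT program
Low-risk: the job-training program 144/215 = 67.0%, the CBT program 208/267 = 77.9% → the CBT program
Overall: the job-training program 714/2382 = 30.0%, the CBT program 1070/2617 = 40.9% → the CBT program
The CBT program wins overall and in every risk group — no reversal.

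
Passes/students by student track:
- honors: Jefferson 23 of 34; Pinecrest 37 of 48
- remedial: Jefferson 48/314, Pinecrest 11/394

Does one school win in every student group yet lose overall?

Honors: Jefferson 23/34 = 67.6%, Pinecrest 37/48 = 77.1% → Pinecrest
Remedial: Jefferson 48/314 = 15.3%, Pinecrest 11/394 = 2.8% → Jefferson
Overall: Jefferson 71/348 = 20.4%, Pinecrest 48/442 = 10.9% → Jefferson
Neither sweeps: Jefferson wins 1 of 2 groups, Pinecrest wins 1. Jefferson wins overall but not every group — no Simpson reversal.

No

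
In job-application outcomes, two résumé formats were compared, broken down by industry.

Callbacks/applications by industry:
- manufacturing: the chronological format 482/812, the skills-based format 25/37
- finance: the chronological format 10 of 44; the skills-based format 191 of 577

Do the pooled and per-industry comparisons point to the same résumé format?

No

Manufacturing: the chronological format 482/812 = 59.4%, the skills-based format 25/37 = 67.6% → the skills-based format
Finance: the chronological format 10/44 = 22.7%, the skills-based format 191/577 = 33.1% → the skills-based format
Overall: the chronological format 492/856 = 57.5%, the skills-based format 216/614 = 35.2% → the chronological format
The skills-based format wins each industry group but the chronological format wins overall — the comparison reverses. The skills-based format's applications skew toward finance, which has a lower base rate.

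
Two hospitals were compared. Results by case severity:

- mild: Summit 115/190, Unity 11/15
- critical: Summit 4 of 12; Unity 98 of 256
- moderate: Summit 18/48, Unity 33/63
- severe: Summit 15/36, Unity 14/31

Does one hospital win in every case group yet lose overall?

Yes

Mild: Summit 115/190 = 60.5%, Unity 11/15 = 73.3% → Unity
Critical: Summit 4/12 = 33.3%, Unity 98/256 = 38.3% → Unity
Moderate: Summit 18/48 = 37.5%, Unity 33/63 = 52.4% → Unity
Severe: Summit 15/36 = 41.7%, Unity 14/31 = 45.2% → Unity
Overall: Summit 152/286 = 53.1%, Unity 156/365 = 42.7% → Summit
Unity wins each case group but Summit wins overall — the comparison reverses. Unity's patients skew toward critical, which has a lower base rate.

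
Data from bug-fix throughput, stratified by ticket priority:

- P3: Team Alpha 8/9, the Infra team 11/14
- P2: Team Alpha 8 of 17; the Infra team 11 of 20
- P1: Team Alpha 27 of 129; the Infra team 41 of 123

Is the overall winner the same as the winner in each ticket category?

No

P3: Team Alpha 8/9 = 88.9%, the Infra team 11/14 = 78.6% → Team Alpha
P2: Team Alpha 8/17 = 47.1%, the Infra team 11/20 = 55.0% → the Infra team
P1: Team Alpha 27/129 = 20.9%, the Infra team 41/123 = 33.3% → the Infra team
Overall: Team Alpha 43/155 = 27.7%, the Infra team 63/157 = 40.1% → the Infra team
Neither sweeps: Team Alpha wins 1 of 3 groups, the Infra team wins 2. The Infra team wins overall but not every group — no Simpson reversal.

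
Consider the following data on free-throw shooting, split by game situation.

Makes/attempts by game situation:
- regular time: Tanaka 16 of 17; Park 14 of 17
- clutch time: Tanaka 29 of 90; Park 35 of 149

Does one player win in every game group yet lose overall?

Regular time: Tanaka 16/17 = 94.1%, Park 14/17 = 82.4% → Tanaka
Clutch time: Tanaka 29/90 = 32.2%, Park 35/149 = 23.5% → Tanaka
Overall: Tanaka 45/107 = 42.1%, Park 49/166 = 29.5% → Tanaka
Tanaka wins overall and in every game group — no reversal.

No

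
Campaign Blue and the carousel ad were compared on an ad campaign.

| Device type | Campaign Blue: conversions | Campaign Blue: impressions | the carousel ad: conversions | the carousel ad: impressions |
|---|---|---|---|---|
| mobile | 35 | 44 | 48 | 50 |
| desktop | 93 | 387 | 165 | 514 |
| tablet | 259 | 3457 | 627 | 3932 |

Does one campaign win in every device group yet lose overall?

Mobile: Campaign Blue 35/44 = 79.5%, the carousel ad 48/50 = 96.0% → the carousel ad
Desktop: Campaign Blue 93/387 = 24.0%, the carousel ad 165/514 = 32.1% → the carousel ad
Tablet: Campaign Blue 259/3457 = 7.5%, the carousel ad 627/3932 = 15.9% → the carousel ad
Overall: Campaign Blue 387/3888 = 10.0%, the carousel ad 840/4496 = 18.7% → the carousel ad
The carousel ad wins overall and in every device group — no reversal.

No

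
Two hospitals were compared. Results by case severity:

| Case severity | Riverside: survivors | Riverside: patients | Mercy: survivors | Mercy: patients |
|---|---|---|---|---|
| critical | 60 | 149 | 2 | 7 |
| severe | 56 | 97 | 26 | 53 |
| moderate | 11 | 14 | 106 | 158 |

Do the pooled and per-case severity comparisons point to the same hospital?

No

Critical: Riverside 60/149 = 40.3%, Mercy 2/7 = 28.6% → Riverside
Severe: Riverside 56/97 = 57.7%, Mercy 26/53 = 49.1% → Riverside
Moderate: Riverside 11/14 = 78.6%, Mercy 106/158 = 67.1% → Riverside
Overall: Riverside 127/260 = 48.8%, Mercy 134/218 = 61.5% → Mercy
Riverside wins each case group but Mercy wins overall — the comparison reverses. Riverside's patients skew toward critical, which has a lower base rate.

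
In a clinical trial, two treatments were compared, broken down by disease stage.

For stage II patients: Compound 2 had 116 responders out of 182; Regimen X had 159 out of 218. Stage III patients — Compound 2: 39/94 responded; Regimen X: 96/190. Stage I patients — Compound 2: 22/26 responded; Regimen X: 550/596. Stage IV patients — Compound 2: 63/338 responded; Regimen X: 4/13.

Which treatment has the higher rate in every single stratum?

Regimen X

Stage II: Compound 2 116/182 = 63.7%, Regimen X 159/218 = 72.9% → Regimen X
Stage III: Compound 2 39/94 = 41.5%, Regimen X 96/190 = 50.5% → Regimen X
Stage I: Compound 2 22/26 = 84.6%, Regimen X 550/596 = 92.3% → Regimen X
Stage IV: Compound 2 63/338 = 18.6%, Regimen X 4/13 = 30.8% → Regimen X
Regimen X has the higher rate in all 4 groups.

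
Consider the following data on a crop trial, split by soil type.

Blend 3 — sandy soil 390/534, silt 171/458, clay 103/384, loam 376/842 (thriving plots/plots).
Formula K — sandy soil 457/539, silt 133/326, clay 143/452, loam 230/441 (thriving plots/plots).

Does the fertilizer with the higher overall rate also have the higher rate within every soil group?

Sandy soil: Blend 3 390/534 = 73.0%, Formula K 457/539 = 84.8% → Formula K
Silt: Blend 3 171/458 = 37.3%, Formula K 133/326 = 40.8% → Formula K
Clay: Blend 3 103/384 = 26.8%, Formula K 143/452 = 31.6% → Formula K
Loam: Blend 3 376/842 = 44.7%, Formula K 230/441 = 52.2% → Formula K
Overall: Blend 3 1040/2218 = 46.9%, Formula K 963/1758 = 54.8% → Formula K
Formula K wins overall and in every soil group — no reversal.

Yes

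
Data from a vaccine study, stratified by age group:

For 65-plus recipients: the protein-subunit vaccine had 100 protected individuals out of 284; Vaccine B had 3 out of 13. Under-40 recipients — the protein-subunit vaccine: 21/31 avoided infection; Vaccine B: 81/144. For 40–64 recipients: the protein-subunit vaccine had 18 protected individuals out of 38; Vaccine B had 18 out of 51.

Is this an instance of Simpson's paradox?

Yes

65-plus: the protein-subunit vaccine 100/284 = 35.2%, Vaccine B 3/13 = 23.1% → the protein-subunit vaccine
Under-40: the protein-subunit vaccine 21/31 = 67.7%, Vaccine B 81/144 = 56.2% → the protein-subunit vaccine
40–64: the protein-subunit vaccine 18/38 = 47.4%, Vaccine B 18/51 = 35.3% → the protein-subunit vaccine
Overall: the protein-subunit vaccine 139/353 = 39.4%, Vaccine B 102/208 = 49.0% → Vaccine B
The protein-subunit vaccine wins each age group but Vaccine B wins overall — the comparison reverses. The protein-subunit vaccine's recipients skew toward 65-plus, which has a lower base rate.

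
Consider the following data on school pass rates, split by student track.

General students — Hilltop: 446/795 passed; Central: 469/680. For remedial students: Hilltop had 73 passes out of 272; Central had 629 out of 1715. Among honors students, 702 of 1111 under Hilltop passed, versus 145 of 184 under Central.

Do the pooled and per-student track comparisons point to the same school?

General: Hilltop 446/795 = 56.1%, Central 469/680 = 69.0% → Central
Remedial: Hilltop 73/272 = 26.8%, Central 629/1715 = 36.7% → Central
Honors: Hilltop 702/1111 = 63.2%, Central 145/184 = 78.8% → Central
Overall: Hilltop 1221/2178 = 56.1%, Central 1243/2579 = 48.2% → Hilltop
Central wins each student group but Hilltop wins overall — the comparison reverses. Central's students skew toward remedial, which has a lower base rate.

No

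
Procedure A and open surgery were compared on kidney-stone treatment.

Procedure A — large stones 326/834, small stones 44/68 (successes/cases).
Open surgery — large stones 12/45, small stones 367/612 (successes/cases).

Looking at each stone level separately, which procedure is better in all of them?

Large stones: Procedure A 326/834 = 39.1%, open surgery 12/45 = 26.7% → Procedure A
Small stones: Procedure A 44/68 = 64.7%, open surgery 367/612 = 60.0% → Procedure A
Procedure A has the higher rate in both groups.

Procedure A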